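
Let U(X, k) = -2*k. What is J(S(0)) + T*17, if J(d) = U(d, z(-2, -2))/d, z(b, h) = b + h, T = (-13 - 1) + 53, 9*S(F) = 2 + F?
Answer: 699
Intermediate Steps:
S(F) = 2/9 + F/9 (S(F) = (2 + F)/9 = 2/9 + F/9)
T = 39 (T = -14 + 53 = 39)
J(d) = 8/d (J(d) = (-2*(-2 - 2))/d = (-2*(-4))/d = 8/d)
J(S(0)) + T*17 = 8/(2/9 + (⅑)*0) + 39*17 = 8/(2/9 + 0) + 663 = 8/(2/9) + 663 = 8*(9/2) + 663 = 36 + 663 = 699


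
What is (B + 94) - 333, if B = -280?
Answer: -519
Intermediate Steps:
(B + 94) - 333 = (-280 + 94) - 333 = -186 - 333 = -519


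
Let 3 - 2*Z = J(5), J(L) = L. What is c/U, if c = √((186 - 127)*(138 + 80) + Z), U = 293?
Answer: 3*√1429/293 ≈ 0.38705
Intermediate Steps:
Z = -1 (Z = 3/2 - ½*5 = 3/2 - 5/2 = -1)
c = 3*√1429 (c = √((186 - 127)*(138 + 80) - 1) = √(59*218 - 1) = √(12862 - 1) = √12861 = 3*√1429 ≈ 113.41)
c/U = (3*√1429)/293 = (3*√1429)*(1/293) = 3*√1429/293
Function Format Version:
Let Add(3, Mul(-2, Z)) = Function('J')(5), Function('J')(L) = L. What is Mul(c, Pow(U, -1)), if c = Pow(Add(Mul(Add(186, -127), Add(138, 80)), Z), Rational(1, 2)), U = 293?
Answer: Mul(Rational(3, 293), Pow(1429, Rational(1, 2))) ≈ 0.38705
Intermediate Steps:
Z = -1 (Z = Add(Rational(3, 2), Mul(Rational(-1, 2), 5)) = Add(Rational(3, 2), Rational(-5, 2)) = -1)
c = Mul(3, Pow(1429, Rational(1, 2))) (c = Pow(Add(Mul(Add(186, -127), Add(138, 80)), -1), Rational(1, 2)) = Pow(Add(Mul(59, 218), -1), Rational(1, 2)) = Pow(Add(12862, -1), Rational(1, 2)) = Pow(12861, Rational(1, 2)) = Mul(3, Pow(1429, Rational(1, 2))) ≈ 113.41)
Mul(c, Pow(U, -1)) = Mul(Mul(3, Pow(1429, Rational(1, 2))), Pow(293, -1)) = Mul(Mul(3, Pow(1429, Rational(1, 2))), Rational(1, 293)) = Mul(Rational(3, 293), Pow(1429, Rational(1, 2)))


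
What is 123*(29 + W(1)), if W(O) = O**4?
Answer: 3690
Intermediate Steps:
123*(29 + W(1)) = 123*(29 + 1**4) = 123*(29 + 1) = 123*30 = 3690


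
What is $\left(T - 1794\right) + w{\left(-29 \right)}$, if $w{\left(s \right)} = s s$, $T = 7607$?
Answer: $6654$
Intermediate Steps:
$w{\left(s \right)} = s^{2}$
$\left(T - 1794\right) + w{\left(-29 \right)} = \left(7607 - 1794\right) + \left(-29\right)^{2} = 5813 + 841 = 6654$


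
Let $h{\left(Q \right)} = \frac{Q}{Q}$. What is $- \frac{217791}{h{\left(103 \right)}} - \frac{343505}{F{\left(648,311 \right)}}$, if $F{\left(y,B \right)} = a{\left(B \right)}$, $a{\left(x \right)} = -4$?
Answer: $- \frac{527659}{4} \approx -1.3191 \cdot 10^{5}$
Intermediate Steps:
$h{\left(Q \right)} = 1$
$F{\left(y,B \right)} = -4$
$- \frac{217791}{h{\left(103 \right)}} - \frac{343505}{F{\left(648,311 \right)}} = - \frac{217791}{1} - \frac{343505}{-4} = \left(-217791\right) 1 - - \frac{343505}{4} = -217791 + \frac{343505}{4} = - \frac{527659}{4}$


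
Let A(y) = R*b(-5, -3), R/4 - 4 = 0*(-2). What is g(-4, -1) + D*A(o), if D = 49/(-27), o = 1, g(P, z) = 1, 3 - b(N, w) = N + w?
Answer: -8597/27 ≈ -318.41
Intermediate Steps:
b(N, w) = 3 - N - w (b(N, w) = 3 - (N + w) = 3 + (-N - w) = 3 - N - w)
R = 16 (R = 16 + 4*(0*(-2)) = 16 + 4*0 = 16 + 0 = 16)
A(y) = 176 (A(y) = 16*(3 - 1*(-5) - 1*(-3)) = 16*(3 + 5 + 3) = 16*11 = 176)
D = -49/27 (D = 49*(-1/27) = -49/27 ≈ -1.8148)
g(-4, -1) + D*A(o) = 1 - 49/27*176 = 1 - 8624/27 = -8597/27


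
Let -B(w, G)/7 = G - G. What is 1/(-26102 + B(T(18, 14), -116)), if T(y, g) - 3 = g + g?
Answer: -1/26102 ≈ -3.8311e-5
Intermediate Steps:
T(y, g) = 3 + 2*g (T(y, g) = 3 + (g + g) = 3 + 2*g)
B(w, G) = 0 (B(w, G) = -7*(G - G) = -7*0 = 0)
1/(-26102 + B(T(18, 14), -116)) = 1/(-26102 + 0) = 1/(-26102) = -1/26102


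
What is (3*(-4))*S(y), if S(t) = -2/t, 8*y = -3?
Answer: -64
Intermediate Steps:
y = -3/8 (y = (⅛)*(-3) = -3/8 ≈ -0.37500)
(3*(-4))*S(y) = (3*(-4))*(-2/(-3/8)) = -(-24)*(-8)/3 = -12*16/3 = -64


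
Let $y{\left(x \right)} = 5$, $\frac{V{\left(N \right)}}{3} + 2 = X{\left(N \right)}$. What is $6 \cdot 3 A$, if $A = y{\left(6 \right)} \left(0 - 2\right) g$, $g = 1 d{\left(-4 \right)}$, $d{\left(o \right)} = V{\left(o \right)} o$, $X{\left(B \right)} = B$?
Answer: $-12960$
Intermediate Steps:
$V{\left(N \right)} = -6 + 3 N$
$d{\left(o \right)} = o \left(-6 + 3 o\right)$ ($d{\left(o \right)} = \left(-6 + 3 o\right) o = o \left(-6 + 3 o\right)$)
$g = 72$ ($g = 1 \cdot 3 \left(-4\right) \left(-2 - 4\right) = 1 \cdot 3 \left(-4\right) \left(-6\right) = 1 \cdot 72 = 72$)
$A = -720$ ($A = 5 \left(0 - 2\right) 72 = 5 \left(-2\right) 72 = \left(-10\right) 72 = -720$)
$6 \cdot 3 A = 6 \cdot 3 \left(-720\right) = 18 \left(-720\right) = -12960$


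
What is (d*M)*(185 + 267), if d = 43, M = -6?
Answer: -116616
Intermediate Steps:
(d*M)*(185 + 267) = (43*(-6))*(185 + 267) = -258*452 = -116616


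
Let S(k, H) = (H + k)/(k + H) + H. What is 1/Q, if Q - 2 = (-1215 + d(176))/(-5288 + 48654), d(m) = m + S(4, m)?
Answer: 21683/42935 ≈ 0.50502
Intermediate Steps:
S(k, H) = 1 + H (S(k, H) = (H + k)/(H + k) + H = 1 + H)
d(m) = 1 + 2*m (d(m) = m + (1 + m) = 1 + 2*m)
Q = 42935/21683 (Q = 2 + (-1215 + (1 + 2*176))/(-5288 + 48654) = 2 + (-1215 + (1 + 352))/43366 = 2 + (-1215 + 353)*(1/43366) = 2 - 862*1/43366 = 2 - 431/21683 = 42935/21683 ≈ 1.9801)
1/Q = 1/(42935/21683) = 21683/42935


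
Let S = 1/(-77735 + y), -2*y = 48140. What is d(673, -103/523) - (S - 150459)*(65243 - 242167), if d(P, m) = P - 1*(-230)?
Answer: -246366315772399/9255 ≈ -2.6620e+10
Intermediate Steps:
y = -24070 (y = -1/2*48140 = -24070)
d(P, m) = 230 + P (d(P, m) = P + 230 = 230 + P)
S = -1/101805 (S = 1/(-77735 - 24070) = 1/(-101805) = -1/101805 ≈ -9.8227e-6)
d(673, -103/523) - (S - 150459)*(65243 - 242167) = (230 + 673) - (-1/101805 - 150459)*(65243 - 242167) = 903 - (-15317478496)*(-176924)/101805 = 903 - 1*246366324129664/9255 = 903 - 246366324129664/9255 = -246366315772399/9255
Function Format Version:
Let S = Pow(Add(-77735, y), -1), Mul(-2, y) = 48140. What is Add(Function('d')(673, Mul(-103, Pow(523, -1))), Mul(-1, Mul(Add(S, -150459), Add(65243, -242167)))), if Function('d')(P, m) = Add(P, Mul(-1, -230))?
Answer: Rational(-246366315772399, 9255) ≈ -2.6620e+10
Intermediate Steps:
y = -24070 (y = Mul(Rational(-1, 2), 48140) = -24070)
Function('d')(P, m) = Add(230, P) (Function('d')(P, m) = Add(P, 230) = Add(230, P))
S = Rational(-1, 101805) (S = Pow(Add(-77735, -24070), -1) = Pow(-101805, -1) = Rational(-1, 101805) ≈ -9.8227e-6)
Add(Function('d')(673, Mul(-103, Pow(523, -1))), Mul(-1, Mul(Add(S, -150459), Add(65243, -242167)))) = Add(Add(230, 673), Mul(-1, Mul(Add(Rational(-1, 101805), -150459), Add(65243, -242167)))) = Add(903, Mul(-1, Mul(Rational(-15317478496, 101805), -176924))) = Add(903, Mul(-1, Rational(246366324129664, 9255))) = Add(903, Rational(-246366324129664, 9255)) = Rational(-246366315772399, 9255)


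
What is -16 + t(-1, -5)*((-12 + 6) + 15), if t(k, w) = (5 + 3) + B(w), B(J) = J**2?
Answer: 281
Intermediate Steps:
t(k, w) = 8 + w**2 (t(k, w) = (5 + 3) + w**2 = 8 + w**2)
-16 + t(-1, -5)*((-12 + 6) + 15) = -16 + (8 + (-5)**2)*((-12 + 6) + 15) = -16 + (8 + 25)*(-6 + 15) = -16 + 33*9 = -16 + 297 = 281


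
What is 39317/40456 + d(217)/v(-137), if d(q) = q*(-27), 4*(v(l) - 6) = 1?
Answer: -947143891/1011400 ≈ -936.47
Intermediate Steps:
v(l) = 25/4 (v(l) = 6 + (¼)*1 = 6 + ¼ = 25/4)
d(q) = -27*q
39317/40456 + d(217)/v(-137) = 39317/40456 + (-27*217)/(25/4) = 39317*(1/40456) - 5859*4/25 = 39317/40456 - 23436/25 = -947143891/1011400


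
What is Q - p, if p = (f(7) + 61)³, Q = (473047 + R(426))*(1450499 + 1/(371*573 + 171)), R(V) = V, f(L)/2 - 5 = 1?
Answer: 146113431370497013/212754 ≈ 6.8677e+11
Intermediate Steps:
f(L) = 12 (f(L) = 10 + 2*1 = 10 + 2 = 12)
Q = 146113514135419831/212754 (Q = (473047 + 426)*(1450499 + 1/(371*573 + 171)) = 473473*(1450499 + 1/(212583 + 171)) = 473473*(1450499 + 1/212754) = 473473*(308599464247/212754) = 146113514135419831/212754 ≈ 6.8677e+11)
p = 389017 (p = (12 + 61)³ = 73³ = 389017)
Q - p = 146113514135419831/212754 - 1*389017 = 146113514135419831/212754 - 389017 = 146113431370497013/212754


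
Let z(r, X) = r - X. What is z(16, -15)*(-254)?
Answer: -7874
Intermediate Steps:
z(16, -15)*(-254) = (16 - 1*(-15))*(-254) = (16 + 15)*(-254) = 31*(-254) = -7874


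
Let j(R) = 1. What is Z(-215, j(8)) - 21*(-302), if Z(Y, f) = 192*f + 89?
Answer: 6623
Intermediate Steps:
Z(Y, f) = 89 + 192*f
Z(-215, j(8)) - 21*(-302) = (89 + 192*1) - 21*(-302) = (89 + 192) + 6342 = 281 + 6342 = 6623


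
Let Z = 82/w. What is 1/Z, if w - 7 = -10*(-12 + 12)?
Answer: 7/82 ≈ 0.085366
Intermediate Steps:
w = 7 (w = 7 - 10*(-12 + 12) = 7 - 10*0 = 7 + 0 = 7)
Z = 82/7 ≈ 11.714
1/Z = 1/(82/7) = 7/82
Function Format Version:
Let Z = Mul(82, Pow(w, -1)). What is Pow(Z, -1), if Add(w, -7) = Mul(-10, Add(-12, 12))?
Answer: Rational(7, 82) ≈ 0.085366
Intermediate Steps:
w = 7 (w = Add(7, Mul(-10, Add(-12, 12))) = Add(7, Mul(-10, 0)) = Add(7, 0) = 7)
Z = Rational(82, 7) (Z = Mul(82, Pow(7, -1)) = Mul(82, Rational(1, 7)) = Rational(82, 7) ≈ 11.714)
Pow(Z, -1) = Pow(Rational(82, 7), -1) = Rational(7, 82)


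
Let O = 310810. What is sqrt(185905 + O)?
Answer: sqrt(496715) ≈ 704.78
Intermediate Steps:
sqrt(185905 + O) = sqrt(185905 + 310810) = sqrt(496715)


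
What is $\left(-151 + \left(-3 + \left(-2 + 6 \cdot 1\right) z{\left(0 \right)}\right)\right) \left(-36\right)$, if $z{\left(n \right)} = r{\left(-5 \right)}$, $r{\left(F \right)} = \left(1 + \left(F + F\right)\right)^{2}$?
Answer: $-6120$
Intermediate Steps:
$r{\left(F \right)} = \left(1 + 2 F\right)^{2}$
$z{\left(n \right)} = 81$ ($z{\left(n \right)} = \left(1 + 2 \left(-5\right)\right)^{2} = \left(1 - 10\right)^{2} = \left(-9\right)^{2} = 81$)
$\left(-151 + \left(-3 + \left(-2 + 6 \cdot 1\right) z{\left(0 \right)}\right)\right) \left(-36\right) = \left(-151 - \left(3 - \left(-2 + 6 \cdot 1\right) 81\right)\right) \left(-36\right) = \left(-151 - \left(3 - \left(-2 + 6\right) 81\right)\right) \left(-36\right) = \left(-151 + \left(-3 + 4 \cdot 81\right)\right) \left(-36\right) = \left(-151 + \left(-3 + 324\right)\right) \left(-36\right) = \left(-151 + 321\right) \left(-36\right) = 170 \left(-36\right) = -6120$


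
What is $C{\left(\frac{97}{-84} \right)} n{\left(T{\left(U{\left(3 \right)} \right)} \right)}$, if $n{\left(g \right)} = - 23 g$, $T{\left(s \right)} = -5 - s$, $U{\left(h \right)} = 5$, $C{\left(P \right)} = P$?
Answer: $- \frac{11155}{42} \approx -265.6$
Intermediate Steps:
$C{\left(\frac{97}{-84} \right)} n{\left(T{\left(U{\left(3 \right)} \right)} \right)} = \frac{97}{-84} \left(- 23 \left(-5 - 5\right)\right) = 97 \left(- \frac{1}{84}\right) \left(- 23 \left(-5 - 5\right)\right) = - \frac{97 \left(\left(-23\right) \left(-10\right)\right)}{84} = \left(- \frac{97}{84}\right) 230 = - \frac{11155}{42}$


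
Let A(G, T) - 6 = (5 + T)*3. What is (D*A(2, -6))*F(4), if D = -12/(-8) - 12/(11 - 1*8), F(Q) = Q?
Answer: -30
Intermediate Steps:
A(G, T) = 21 + 3*T (A(G, T) = 6 + (5 + T)*3 = 6 + (15 + 3*T) = 21 + 3*T)
D = -5/2 (D = -12*(-⅛) - 12/(11 - 8) = 3/2 - 12/3 = 3/2 - 12*⅓ = 3/2 - 4 = -5/2 ≈ -2.5000)
(D*A(2, -6))*F(4) = -5*(21 + 3*(-6))/2*4 = -5*(21 - 18)/2*4 = -5/2*3*4 = -15/2*4 = -30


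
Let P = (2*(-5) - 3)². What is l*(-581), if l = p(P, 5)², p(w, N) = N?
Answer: -14525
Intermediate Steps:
P = 169 (P = (-10 - 3)² = (-13)² = 169)
l = 25 (l = 5² = 25)
l*(-581) = 25*(-581) = -14525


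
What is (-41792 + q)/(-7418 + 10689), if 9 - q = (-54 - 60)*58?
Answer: -35171/3271 ≈ -10.752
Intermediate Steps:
q = 6621 (q = 9 - (-54 - 60)*58 = 9 - (-114)*58 = 9 - 1*(-6612) = 9 + 6612 = 6621)
(-41792 + q)/(-7418 + 10689) = (-41792 + 6621)/(-7418 + 10689) = -35171/3271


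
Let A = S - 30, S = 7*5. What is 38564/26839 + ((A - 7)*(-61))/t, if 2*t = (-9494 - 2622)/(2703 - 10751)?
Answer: 13292826948/81295331 ≈ 163.51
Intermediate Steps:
S = 35
A = 5 (A = 35 - 30 = 5)
t = 3029/4024 (t = ((-9494 - 2622)/(2703 - 10751))/2 = (-12116/(-8048))/2 = (-12116*(-1/8048))/2 = (½)*(3029/2012) = 3029/4024 ≈ 0.75273)
38564/26839 + ((A - 7)*(-61))/t = 38564/26839 + ((5 - 7)*(-61))/(3029/4024) = 38564*(1/26839) - 2*(-61)*(4024/3029) = 38564/26839 + 122*(4024/3029) = 38564/26839 + 490928/3029 = 13292826948/81295331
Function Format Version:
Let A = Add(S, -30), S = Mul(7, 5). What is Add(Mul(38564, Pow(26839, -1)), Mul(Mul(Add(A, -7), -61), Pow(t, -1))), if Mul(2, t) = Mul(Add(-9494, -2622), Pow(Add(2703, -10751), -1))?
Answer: Rational(13292826948, 81295331) ≈ 163.51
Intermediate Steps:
S = 35
A = 5 (A = Add(35, -30) = 5)
t = Rational(3029, 4024) (t = Mul(Rational(1, 2), Mul(Add(-9494, -2622), Pow(Add(2703, -10751), -1))) = Mul(Rational(1, 2), Mul(-12116, Pow(-8048, -1))) = Mul(Rational(1, 2), Mul(-12116, Rational(-1, 8048))) = Mul(Rational(1, 2), Rational(3029, 2012)) = Rational(3029, 4024) ≈ 0.75273)
Add(Mul(38564, Pow(26839, -1)), Mul(Mul(Add(A, -7), -61), Pow(t, -1))) = Add(Mul(38564, Pow(26839, -1)), Mul(Mul(Add(5, -7), -61), Pow(Rational(3029, 4024), -1))) = Add(Mul(38564, Rational(1, 26839)), Mul(Mul(-2, -61), Rational(4024, 3029))) = Add(Rational(38564, 26839), Mul(122, Rational(4024, 3029))) = Add(Rational(38564, 26839), Rational(490928, 3029)) = Rational(13292826948, 81295331)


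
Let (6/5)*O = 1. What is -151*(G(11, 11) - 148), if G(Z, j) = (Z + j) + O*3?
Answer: 37297/2 ≈ 18649.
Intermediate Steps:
O = ⅚ (O = (⅚)*1 = ⅚ ≈ 0.83333)
G(Z, j) = 5/2 + Z + j (G(Z, j) = (Z + j) + (⅚)*3 = (Z + j) + 5/2 = 5/2 + Z + j)
-151*(G(11, 11) - 148) = -151*((5/2 + 11 + 11) - 148) = -151*(49/2 - 148) = -151*(-247/2) = 37297/2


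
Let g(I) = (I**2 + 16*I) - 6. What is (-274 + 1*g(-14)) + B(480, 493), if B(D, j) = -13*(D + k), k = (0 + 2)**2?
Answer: -6600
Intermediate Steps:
g(I) = -6 + I**2 + 16*I
k = 4 (k = 2**2 = 4)
B(D, j) = -52 - 13*D (B(D, j) = -13*(D + 4) = -13*(4 + D) = -52 - 13*D)
(-274 + 1*g(-14)) + B(480, 493) = (-274 + 1*(-6 + (-14)**2 + 16*(-14))) + (-52 - 13*480) = (-274 + 1*(-6 + 196 - 224)) + (-52 - 6240) = (-274 + 1*(-34)) - 6292 = (-274 - 34) - 6292 = -308 - 6292 = -6600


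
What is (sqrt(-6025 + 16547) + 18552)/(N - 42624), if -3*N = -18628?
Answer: -13914/27311 - 3*sqrt(10522)/109244 ≈ -0.51228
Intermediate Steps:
N = 18628/3 (N = -1/3*(-18628) = 18628/3 ≈ 6209.3)
(sqrt(-6025 + 16547) + 18552)/(N - 42624) = (sqrt(-6025 + 16547) + 18552)/(18628/3 - 42624) = (sqrt(10522) + 18552)/(-109244/3) = (18552 + sqrt(10522))*(-3/109244) = -13914/27311 - 3*sqrt(10522)/109244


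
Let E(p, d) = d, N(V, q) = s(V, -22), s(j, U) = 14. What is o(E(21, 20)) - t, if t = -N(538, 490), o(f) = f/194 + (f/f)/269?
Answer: 368089/26093 ≈ 14.107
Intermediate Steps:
N(V, q) = 14
o(f) = 1/269 + f/194 (o(f) = f*(1/194) + 1*(1/269) = f/194 + 1/269 = 1/269 + f/194)
t = -14 (t = -1*14 = -14)
o(E(21, 20)) - t = (1/269 + (1/194)*20) - 1*(-14) = (1/269 + 10/97) + 14 = 2787/26093 + 14 = 368089/26093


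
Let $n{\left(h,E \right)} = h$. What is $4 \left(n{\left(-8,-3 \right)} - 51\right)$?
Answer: $-236$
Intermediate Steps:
$4 \left(n{\left(-8,-3 \right)} - 51\right) = 4 \left(-8 - 51\right) = 4 \left(-59\right) = -236$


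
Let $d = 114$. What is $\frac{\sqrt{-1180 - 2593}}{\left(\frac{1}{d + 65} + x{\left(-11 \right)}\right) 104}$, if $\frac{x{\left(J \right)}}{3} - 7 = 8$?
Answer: $\frac{1253 i \sqrt{77}}{837824} \approx 0.013123 i$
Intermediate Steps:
$x{\left(J \right)} = 45$ ($x{\left(J \right)} = 21 + 3 \cdot 8 = 21 + 24 = 45$)
$\frac{\sqrt{-1180 - 2593}}{\left(\frac{1}{d + 65} + x{\left(-11 \right)}\right) 104} = \frac{\sqrt{-1180 - 2593}}{\left(\frac{1}{114 + 65} + 45\right) 104} = \frac{\sqrt{-3773}}{\left(\frac{1}{179} + 45\right) 104} = \frac{7 i \sqrt{77}}{\left(\frac{1}{179} + 45\right) 104} = \frac{7 i \sqrt{77}}{\frac{8056}{179} \cdot 104} = \frac{7 i \sqrt{77}}{\frac{837824}{179}} = 7 i \sqrt{77} \cdot \frac{179}{837824} = \frac{1253 i \sqrt{77}}{837824}$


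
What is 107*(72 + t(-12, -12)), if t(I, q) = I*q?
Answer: 23112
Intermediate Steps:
107*(72 + t(-12, -12)) = 107*(72 - 12*(-12)) = 107*(72 + 144) = 107*216 = 23112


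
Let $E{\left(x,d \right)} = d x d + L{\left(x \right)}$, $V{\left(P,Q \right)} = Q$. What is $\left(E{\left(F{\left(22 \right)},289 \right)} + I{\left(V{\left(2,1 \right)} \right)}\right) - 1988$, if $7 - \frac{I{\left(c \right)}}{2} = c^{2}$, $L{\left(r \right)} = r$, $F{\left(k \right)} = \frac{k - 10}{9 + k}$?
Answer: $\frac{941008}{31} \approx 30355.0$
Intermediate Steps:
$F{\left(k \right)} = \frac{-10 + k}{9 + k}$
$E{\left(x,d \right)} = x + x d^{2}$ ($E{\left(x,d \right)} = d x d + x = x d^{2} + x = x + x d^{2}$)
$I{\left(c \right)} = 14 - 2 c^{2}$
$\left(E{\left(F{\left(22 \right)},289 \right)} + I{\left(V{\left(2,1 \right)} \right)}\right) - 1988 = \left(\frac{-10 + 22}{9 + 22} \left(1 + 289^{2}\right) + \left(14 - 2 \cdot 1^{2}\right)\right) - 1988 = \left(\frac{1}{31} \cdot 12 \left(1 + 83521\right) + \left(14 - 2\right)\right) - 1988 = \left(\frac{1}{31} \cdot 12 \cdot 83522 + \left(14 - 2\right)\right) - 1988 = \left(\frac{12}{31} \cdot 83522 + 12\right) - 1988 = \left(\frac{1002264}{31} + 12\right) - 1988 = \frac{1002636}{31} - 1988 = \frac{941008}{31}$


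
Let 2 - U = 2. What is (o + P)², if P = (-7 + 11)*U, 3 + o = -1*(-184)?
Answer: 32761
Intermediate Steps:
U = 0 (U = 2 - 1*2 = 2 - 2 = 0)
o = 181 (o = -3 - 1*(-184) = -3 + 184 = 181)
P = 0 (P = (-7 + 11)*0 = 4*0 = 0)
(o + P)² = (181 + 0)² = 181² = 32761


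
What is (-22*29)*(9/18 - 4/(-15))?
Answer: -7337/15 ≈ -489.13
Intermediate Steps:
(-22*29)*(9/18 - 4/(-15)) = -638*(9*(1/18) - 4*(-1/15)) = -638*(½ + 4/15) = -638*23/30 = -7337/15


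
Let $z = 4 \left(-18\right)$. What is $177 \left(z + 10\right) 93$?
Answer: $-1020582$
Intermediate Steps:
$z = -72$
$177 \left(z + 10\right) 93 = 177 \left(-72 + 10\right) 93 = 177 \left(-62\right) 93 = \left(-10974\right) 93 = -1020582$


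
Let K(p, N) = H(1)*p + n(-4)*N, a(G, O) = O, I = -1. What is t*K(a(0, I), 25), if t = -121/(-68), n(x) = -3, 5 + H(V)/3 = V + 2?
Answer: -8349/68 ≈ -122.78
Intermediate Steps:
H(V) = -9 + 3*V (H(V) = -15 + 3*(V + 2) = -15 + 3*(2 + V) = -15 + (6 + 3*V) = -9 + 3*V)
K(p, N) = -6*p - 3*N (K(p, N) = (-9 + 3*1)*p - 3*N = (-9 + 3)*p - 3*N = -6*p - 3*N)
t = 121/68 (t = -121*(-1/68) = 121/68 ≈ 1.7794)
t*K(a(0, I), 25) = 121*(-6*(-1) - 3*25)/68 = 121*(6 - 75)/68 = (121/68)*(-69) = -8349/68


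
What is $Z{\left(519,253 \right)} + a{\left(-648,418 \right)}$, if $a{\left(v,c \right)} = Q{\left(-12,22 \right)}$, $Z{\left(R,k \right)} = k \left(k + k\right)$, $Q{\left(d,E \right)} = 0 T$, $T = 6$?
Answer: $128018$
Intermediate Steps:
$Q{\left(d,E \right)} = 0$ ($Q{\left(d,E \right)} = 0 \cdot 6 = 0$)
$Z{\left(R,k \right)} = 2 k^{2}$ ($Z{\left(R,k \right)} = k 2 k = 2 k^{2}$)
$a{\left(v,c \right)} = 0$
$Z{\left(519,253 \right)} + a{\left(-648,418 \right)} = 2 \cdot 253^{2} + 0 = 2 \cdot 64009 + 0 = 128018 + 0 = 128018$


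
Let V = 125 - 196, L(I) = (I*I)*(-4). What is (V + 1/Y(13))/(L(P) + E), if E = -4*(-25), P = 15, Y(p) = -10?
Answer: 711/8000 ≈ 0.088875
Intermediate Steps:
L(I) = -4*I**2 (L(I) = I**2*(-4) = -4*I**2)
E = 100
V = -71
(V + 1/Y(13))/(L(P) + E) = (-71 + 1/(-10))/(-4*15**2 + 100) = (-71 - 1/10)/(-4*225 + 100) = -711/(10*(-900 + 100)) = -711/10/(-800) = -711/10*(-1/800) = 711/8000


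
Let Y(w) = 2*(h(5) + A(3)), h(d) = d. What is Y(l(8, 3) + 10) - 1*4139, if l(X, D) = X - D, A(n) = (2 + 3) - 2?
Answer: -4123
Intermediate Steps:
A(n) = 3 (A(n) = 5 - 2 = 3)
Y(w) = 16 (Y(w) = 2*(5 + 3) = 2*8 = 16)
Y(l(8, 3) + 10) - 1*4139 = 16 - 1*4139 = 16 - 4139 = -4123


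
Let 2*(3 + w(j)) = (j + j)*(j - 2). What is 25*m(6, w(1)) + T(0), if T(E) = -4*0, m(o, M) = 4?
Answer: 100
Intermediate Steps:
w(j) = -3 + j*(-2 + j) (w(j) = -3 + ((j + j)*(j - 2))/2 = -3 + ((2*j)*(-2 + j))/2 = -3 + (2*j*(-2 + j))/2 = -3 + j*(-2 + j))
T(E) = 0
25*m(6, w(1)) + T(0) = 25*4 + 0 = 100 + 0 = 100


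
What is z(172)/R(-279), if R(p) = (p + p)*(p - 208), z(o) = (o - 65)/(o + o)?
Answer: 107/93480624 ≈ 1.1446e-6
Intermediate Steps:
z(o) = (-65 + o)/(2*o) (z(o) = (-65 + o)/((2*o)) = (-65 + o)*(1/(2*o)) = (-65 + o)/(2*o))
R(p) = 2*p*(-208 + p) (R(p) = (2*p)*(-208 + p) = 2*p*(-208 + p))
z(172)/R(-279) = ((½)*(-65 + 172)/172)/((2*(-279)*(-208 - 279))) = ((½)*(1/172)*107)/((2*(-279)*(-487))) = (107/344)/271746 = (107/344)*(1/271746) = 107/93480624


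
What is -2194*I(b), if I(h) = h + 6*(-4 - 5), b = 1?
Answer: 116282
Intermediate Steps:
I(h) = -54 + h (I(h) = h + 6*(-9) = h - 54 = -54 + h)
-2194*I(b) = -2194*(-54 + 1) = -2194*(-53) = 116282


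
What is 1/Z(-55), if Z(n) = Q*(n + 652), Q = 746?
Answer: 1/445362 ≈ 2.2454e-6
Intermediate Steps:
Z(n) = 486392 + 746*n (Z(n) = 746*(n + 652) = 746*(652 + n) = 486392 + 746*n)
1/Z(-55) = 1/(486392 + 746*(-55)) = 1/(486392 - 41030) = 1/445362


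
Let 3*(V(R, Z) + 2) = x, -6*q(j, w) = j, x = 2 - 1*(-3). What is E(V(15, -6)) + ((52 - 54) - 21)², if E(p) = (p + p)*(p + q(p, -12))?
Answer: 14288/27 ≈ 529.19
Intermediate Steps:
x = 5 (x = 2 + 3 = 5)
q(j, w) = -j/6
V(R, Z) = -⅓ (V(R, Z) = -2 + (⅓)*5 = -2 + 5/3 = -⅓)
E(p) = 5*p²/3 (E(p) = (p + p)*(p - p/6) = (2*p)*(5*p/6) = 5*p²/3)
E(V(15, -6)) + ((52 - 54) - 21)² = 5*(-⅓)²/3 + ((52 - 54) - 21)² = (5/3)*(⅑) + (-2 - 21)² = 5/27 + (-23)² = 5/27 + 529 = 14288/27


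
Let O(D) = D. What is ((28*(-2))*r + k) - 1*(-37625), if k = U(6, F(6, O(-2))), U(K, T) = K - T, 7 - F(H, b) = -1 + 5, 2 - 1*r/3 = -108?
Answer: 19148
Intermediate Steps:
r = 330 (r = 6 - 3*(-108) = 6 + 324 = 330)
F(H, b) = 3 (F(H, b) = 7 - (-1 + 5) = 7 - 1*4 = 7 - 4 = 3)
k = 3 (k = 6 - 1*3 = 6 - 3 = 3)
((28*(-2))*r + k) - 1*(-37625) = ((28*(-2))*330 + 3) - 1*(-37625) = (-56*330 + 3) + 37625 = (-18480 + 3) + 37625 = -18477 + 37625 = 19148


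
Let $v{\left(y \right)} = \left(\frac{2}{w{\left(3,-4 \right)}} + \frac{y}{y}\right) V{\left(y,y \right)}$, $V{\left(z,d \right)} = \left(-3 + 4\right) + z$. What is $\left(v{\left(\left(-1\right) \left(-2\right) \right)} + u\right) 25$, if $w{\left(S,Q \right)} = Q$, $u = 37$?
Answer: $\frac{1925}{2} \approx 962.5$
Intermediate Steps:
$V{\left(z,d \right)} = 1 + z$
$v{\left(y \right)} = \frac{1}{2} + \frac{y}{2}$ ($v{\left(y \right)} = \left(\frac{2}{-4} + \frac{y}{y}\right) \left(1 + y\right) = \left(2 \left(- \frac{1}{4}\right) + 1\right) \left(1 + y\right) = \left(- \frac{1}{2} + 1\right) \left(1 + y\right) = \frac{1 + y}{2} = \frac{1}{2} + \frac{y}{2}$)
$\left(v{\left(\left(-1\right) \left(-2\right) \right)} + u\right) 25 = \left(\left(\frac{1}{2} + \frac{\left(-1\right) \left(-2\right)}{2}\right) + 37\right) 25 = \left(\left(\frac{1}{2} + \frac{1}{2} \cdot 2\right) + 37\right) 25 = \left(\left(\frac{1}{2} + 1\right) + 37\right) 25 = \left(\frac{3}{2} + 37\right) 25 = \frac{77}{2} \cdot 25 = \frac{1925}{2}$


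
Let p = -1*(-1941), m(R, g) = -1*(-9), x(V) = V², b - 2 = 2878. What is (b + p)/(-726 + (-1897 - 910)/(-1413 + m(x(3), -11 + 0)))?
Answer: -6768684/1016497 ≈ -6.6588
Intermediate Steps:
b = 2880 (b = 2 + 2878 = 2880)
m(R, g) = 9
p = 1941
(b + p)/(-726 + (-1897 - 910)/(-1413 + m(x(3), -11 + 0))) = (2880 + 1941)/(-726 + (-1897 - 910)/(-1413 + 9)) = 4821/(-726 - 2807/(-1404)) = 4821/(-726 - 2807*(-1/1404)) = 4821/(-726 + 2807/1404) = 4821/(-1016497/1404) = 4821*(-1404/1016497) = -6768684/1016497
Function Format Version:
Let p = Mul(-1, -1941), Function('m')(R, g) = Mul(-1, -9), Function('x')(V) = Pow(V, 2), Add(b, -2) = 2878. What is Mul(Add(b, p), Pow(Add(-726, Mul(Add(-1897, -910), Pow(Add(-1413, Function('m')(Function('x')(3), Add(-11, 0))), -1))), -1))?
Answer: Rational(-6768684, 1016497) ≈ -6.6588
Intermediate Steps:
b = 2880 (b = Add(2, 2878) = 2880)
Function('m')(R, g) = 9
p = 1941
Mul(Add(b, p), Pow(Add(-726, Mul(Add(-1897, -910), Pow(Add(-1413, Function('m')(Function('x')(3), Add(-11, 0))), -1))), -1)) = Mul(Add(2880, 1941), Pow(Add(-726, Mul(Add(-1897, -910), Pow(Add(-1413, 9), -1))), -1)) = Mul(4821, Pow(Add(-726, Mul(-2807, Pow(-1404, -1))), -1)) = Mul(4821, Pow(Add(-726, Mul(-2807, Rational(-1, 1404))), -1)) = Mul(4821, Pow(Add(-726, Rational(2807, 1404)), -1)) = Mul(4821, Pow(Rational(-1016497, 1404), -1)) = Mul(4821, Rational(-1404, 1016497)) = Rational(-6768684, 1016497)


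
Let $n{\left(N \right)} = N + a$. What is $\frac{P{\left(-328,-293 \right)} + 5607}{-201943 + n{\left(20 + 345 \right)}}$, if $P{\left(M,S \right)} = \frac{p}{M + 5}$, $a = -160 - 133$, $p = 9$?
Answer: $- \frac{1811052}{65204333} \approx -0.027775$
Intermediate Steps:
$a = -293$
$P{\left(M,S \right)} = \frac{9}{5 + M}$ ($P{\left(M,S \right)} = \frac{1}{M + 5} \cdot 9 = \frac{1}{5 + M} 9 = \frac{9}{5 + M}$)
$n{\left(N \right)} = -293 + N$ ($n{\left(N \right)} = N - 293 = -293 + N$)
$\frac{P{\left(-328,-293 \right)} + 5607}{-201943 + n{\left(20 + 345 \right)}} = \frac{\frac{9}{5 - 328} + 5607}{-201943 + \left(-293 + \left(20 + 345\right)\right)} = \frac{\frac{9}{-323} + 5607}{-201943 + \left(-293 + 365\right)} = \frac{9 \left(- \frac{1}{323}\right) + 5607}{-201943 + 72} = \frac{- \frac{9}{323} + 5607}{-201871} = \frac{1811052}{323} \left(- \frac{1}{201871}\right) = - \frac{1811052}{65204333}$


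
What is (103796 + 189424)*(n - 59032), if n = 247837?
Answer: 55361402100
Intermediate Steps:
(103796 + 189424)*(n - 59032) = (103796 + 189424)*(247837 - 59032) = 293220*188805 = 55361402100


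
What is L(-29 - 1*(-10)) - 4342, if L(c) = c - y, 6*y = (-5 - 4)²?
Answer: -8749/2 ≈ -4374.5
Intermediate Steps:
y = 27/2 (y = (-5 - 4)²/6 = (⅙)*(-9)² = (⅙)*81 = 27/2 ≈ 13.500)
L(c) = -27/2 + c (L(c) = c - 1*27/2 = c - 27/2 = -27/2 + c)
L(-29 - 1*(-10)) - 4342 = (-27/2 + (-29 - 1*(-10))) - 4342 = (-27/2 + (-29 + 10)) - 4342 = (-27/2 - 19) - 4342 = -65/2 - 4342 = -8749/2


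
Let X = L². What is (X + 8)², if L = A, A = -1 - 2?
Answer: 289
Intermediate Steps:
A = -3
L = -3
X = 9 (X = (-3)² = 9)
(X + 8)² = (9 + 8)² = 17² = 289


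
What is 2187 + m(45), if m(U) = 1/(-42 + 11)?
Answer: 67796/31 ≈ 2187.0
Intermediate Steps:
m(U) = -1/31 (m(U) = 1/(-31) = -1/31)
2187 + m(45) = 2187 - 1/31 = 67796/31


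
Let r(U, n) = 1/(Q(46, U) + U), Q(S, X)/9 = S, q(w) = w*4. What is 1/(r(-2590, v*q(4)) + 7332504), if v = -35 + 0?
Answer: 2176/15955528703 ≈ 1.3638e-7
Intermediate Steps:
q(w) = 4*w
Q(S, X) = 9*S
v = -35
r(U, n) = 1/(414 + U) (r(U, n) = 1/(9*46 + U) = 1/(414 + U))
1/(r(-2590, v*q(4)) + 7332504) = 1/(1/(414 - 2590) + 7332504) = 1/(1/(-2176) + 7332504) = 1/(-1/2176 + 7332504) = 1/(15955528703/2176) = 2176/15955528703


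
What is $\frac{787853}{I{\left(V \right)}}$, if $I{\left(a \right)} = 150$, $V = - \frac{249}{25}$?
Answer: $\frac{787853}{150} \approx 5252.4$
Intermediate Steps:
$V = - \frac{249}{25}$ ($V = \left(-249\right) \frac{1}{25} = - \frac{249}{25} \approx -9.96$)
$\frac{787853}{I{\left(V \right)}} = \frac{787853}{150}$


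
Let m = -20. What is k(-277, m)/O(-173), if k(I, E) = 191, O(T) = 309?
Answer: 191/309 ≈ 0.61812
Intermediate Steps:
k(-277, m)/O(-173) = 191/309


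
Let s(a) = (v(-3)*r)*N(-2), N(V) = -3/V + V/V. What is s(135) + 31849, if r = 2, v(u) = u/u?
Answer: 31854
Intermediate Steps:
N(V) = 1 - 3/V (N(V) = -3/V + 1 = 1 - 3/V)
v(u) = 1
s(a) = 5 (s(a) = (1*2)*((-3 - 2)/(-2)) = 2*(-1/2*(-5)) = 2*(5/2) = 5)
s(135) + 31849 = 5 + 31849 = 31854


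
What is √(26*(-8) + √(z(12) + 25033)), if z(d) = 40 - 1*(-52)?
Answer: √(-208 + 5*√1005) ≈ 7.035*I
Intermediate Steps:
z(d) = 92 (z(d) = 40 + 52 = 92)
√(26*(-8) + √(z(12) + 25033)) = √(26*(-8) + √(92 + 25033)) = √(-208 + √25125) = √(-208 + 5*√1005)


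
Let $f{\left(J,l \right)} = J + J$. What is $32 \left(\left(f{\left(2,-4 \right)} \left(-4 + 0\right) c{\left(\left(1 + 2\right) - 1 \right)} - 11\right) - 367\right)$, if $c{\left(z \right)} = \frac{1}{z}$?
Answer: $-12352$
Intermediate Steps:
$f{\left(J,l \right)} = 2 J$
$32 \left(\left(f{\left(2,-4 \right)} \left(-4 + 0\right) c{\left(\left(1 + 2\right) - 1 \right)} - 11\right) - 367\right) = 32 \left(\left(2 \cdot 2 \frac{-4 + 0}{\left(1 + 2\right) - 1} - 11\right) - 367\right) = 32 \left(\left(4 \left(- \frac{4}{3 - 1}\right) - 11\right) - 367\right) = 32 \left(\left(4 \left(- \frac{4}{2}\right) - 11\right) - 367\right) = 32 \left(\left(4 \left(\left(-4\right) \frac{1}{2}\right) - 11\right) - 367\right) = 32 \left(\left(4 \left(-2\right) - 11\right) - 367\right) = 32 \left(\left(-8 - 11\right) - 367\right) = 32 \left(-19 - 367\right) = 32 \left(-386\right) = -12352$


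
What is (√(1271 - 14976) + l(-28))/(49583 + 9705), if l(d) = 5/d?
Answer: -5/1660064 + I*√13705/59288 ≈ -3.0119e-6 + 0.0019746*I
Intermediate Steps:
(√(1271 - 14976) + l(-28))/(49583 + 9705) = (√(1271 - 14976) + 5/(-28))/(49583 + 9705) = (√(-13705) + 5*(-1/28))/59288 = (I*√13705 - 5/28)*(1/59288) = (-5/28 + I*√13705)*(1/59288) = -5/1660064 + I*√13705/59288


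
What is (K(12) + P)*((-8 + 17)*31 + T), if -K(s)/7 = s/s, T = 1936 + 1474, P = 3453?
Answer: 12712294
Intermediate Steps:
T = 3410
K(s) = -7 (K(s) = -7*s/s = -7*1 = -7)
(K(12) + P)*((-8 + 17)*31 + T) = (-7 + 3453)*((-8 + 17)*31 + 3410) = 3446*(9*31 + 3410) = 3446*(279 + 3410) = 3446*3689 = 12712294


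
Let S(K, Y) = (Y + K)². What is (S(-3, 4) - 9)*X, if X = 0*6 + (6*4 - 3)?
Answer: -168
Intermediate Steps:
S(K, Y) = (K + Y)²
X = 21 (X = 0 + (24 - 3) = 0 + 21 = 21)
(S(-3, 4) - 9)*X = ((-3 + 4)² - 9)*21 = (1² - 9)*21 = (1 - 9)*21 = -8*21 = -168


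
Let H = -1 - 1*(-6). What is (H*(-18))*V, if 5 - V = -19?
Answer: -2160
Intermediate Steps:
V = 24 (V = 5 - 1*(-19) = 5 + 19 = 24)
H = 5 (H = -1 + 6 = 5)
(H*(-18))*V = (5*(-18))*24 = -90*24 = -2160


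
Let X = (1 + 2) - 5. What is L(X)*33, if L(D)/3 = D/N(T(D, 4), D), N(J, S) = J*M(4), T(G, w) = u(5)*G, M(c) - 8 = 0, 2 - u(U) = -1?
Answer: 33/8 ≈ 4.1250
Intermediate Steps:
u(U) = 3 (u(U) = 2 - 1*(-1) = 2 + 1 = 3)
X = -2 (X = 3 - 5 = -2)
M(c) = 8 (M(c) = 8 + 0 = 8)
T(G, w) = 3*G
N(J, S) = 8*J (N(J, S) = J*8 = 8*J)
L(D) = ⅛ (L(D) = 3*(D/((8*(3*D)))) = 3*(D/((24*D))) = 3*(D*(1/(24*D))) = 3*(1/24) = ⅛)
L(X)*33 = (⅛)*33 = 33/8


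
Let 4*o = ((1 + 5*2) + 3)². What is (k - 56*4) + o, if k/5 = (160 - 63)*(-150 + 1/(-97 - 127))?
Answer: -16335685/224 ≈ -72927.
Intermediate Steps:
k = -16296485/224 (k = 5*((160 - 63)*(-150 + 1/(-97 - 127))) = 5*(97*(-150 + 1/(-224))) = 5*(97*(-150 - 1/224)) = 5*(97*(-33601/224)) = 5*(-3259297/224) = -16296485/224 ≈ -72752.)
o = 49 (o = ((1 + 5*2) + 3)²/4 = ((1 + 10) + 3)²/4 = (11 + 3)²/4 = (¼)*14² = (¼)*196 = 49)
(k - 56*4) + o = (-16296485/224 - 56*4) + 49 = (-16296485/224 - 224) + 49 = -16346661/224 + 49 = -16335685/224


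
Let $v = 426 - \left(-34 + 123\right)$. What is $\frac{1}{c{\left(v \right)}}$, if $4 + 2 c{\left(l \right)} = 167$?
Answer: $\frac{2}{163} \approx 0.01227$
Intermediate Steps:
$v = 337$ ($v = 426 - 89 = 337$)
$c{\left(l \right)} = \frac{163}{2}$ ($c{\left(l \right)} = -2 + \frac{1}{2} \cdot 167 = -2 + \frac{167}{2} = \frac{163}{2}$)
$\frac{1}{c{\left(v \right)}} = \frac{1}{\frac{163}{2}} = \frac{2}{163}$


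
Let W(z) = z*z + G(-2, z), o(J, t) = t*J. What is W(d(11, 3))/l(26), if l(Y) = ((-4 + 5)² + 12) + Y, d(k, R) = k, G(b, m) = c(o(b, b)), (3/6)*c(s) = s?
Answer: 43/13 ≈ 3.3077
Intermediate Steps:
o(J, t) = J*t
c(s) = 2*s
G(b, m) = 2*b² (G(b, m) = 2*(b*b) = 2*b²)
W(z) = 8 + z² (W(z) = z*z + 2*(-2)² = z² + 2*4 = z² + 8 = 8 + z²)
l(Y) = 13 + Y (l(Y) = (1² + 12) + Y = (1 + 12) + Y = 13 + Y)
W(d(11, 3))/l(26) = (8 + 11²)/(13 + 26) = (8 + 121)/39 = 129*(1/39) = 43/13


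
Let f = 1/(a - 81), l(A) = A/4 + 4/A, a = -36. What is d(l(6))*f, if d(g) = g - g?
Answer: 0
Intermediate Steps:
l(A) = 4/A + A/4 (l(A) = A*(¼) + 4/A = A/4 + 4/A = 4/A + A/4)
d(g) = 0
f = -1/117 (f = 1/(-36 - 81) = 1/(-117) = -1/117 ≈ -0.0085470)
d(l(6))*f = 0*(-1/117) = 0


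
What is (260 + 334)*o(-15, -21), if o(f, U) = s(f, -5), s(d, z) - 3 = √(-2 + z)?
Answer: 1782 + 594*I*√7 ≈ 1782.0 + 1571.6*I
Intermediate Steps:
s(d, z) = 3 + √(-2 + z)
o(f, U) = 3 + I*√7 (o(f, U) = 3 + √(-2 - 5) = 3 + √(-7) = 3 + I*√7)
(260 + 334)*o(-15, -21) = (260 + 334)*(3 + I*√7) = 594*(3 + I*√7) = 1782 + 594*I*√7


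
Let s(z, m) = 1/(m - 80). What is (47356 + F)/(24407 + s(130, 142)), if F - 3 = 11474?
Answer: 3647646/1513235 ≈ 2.4105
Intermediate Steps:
F = 11477 (F = 3 + 11474 = 11477)
s(z, m) = 1/(-80 + m)
(47356 + F)/(24407 + s(130, 142)) = (47356 + 11477)/(24407 + 1/(-80 + 142)) = 58833/(24407 + 1/62) = 58833/(1513235/62) = 58833*(62/1513235) = 3647646/1513235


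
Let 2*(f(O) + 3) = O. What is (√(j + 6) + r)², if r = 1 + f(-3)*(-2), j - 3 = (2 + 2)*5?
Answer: (10 + √29)² ≈ 236.70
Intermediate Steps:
f(O) = -3 + O/2
j = 23 (j = 3 + (2 + 2)*5 = 3 + 4*5 = 3 + 20 = 23)
r = 10 (r = 1 + (-3 + (½)*(-3))*(-2) = 1 + (-3 - 3/2)*(-2) = 1 - 9/2*(-2) = 1 + 9 = 10)
(√(j + 6) + r)² = (√(23 + 6) + 10)² = (√29 + 10)² = (10 + √29)²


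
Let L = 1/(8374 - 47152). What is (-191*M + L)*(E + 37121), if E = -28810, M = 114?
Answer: -7017410909803/38778 ≈ -1.8096e+8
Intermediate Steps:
L = -1/38778 (L = 1/(-38778) = -1/38778 ≈ -2.5788e-5)
(-191*M + L)*(E + 37121) = (-191*114 - 1/38778)*(-28810 + 37121) = (-21774 - 1/38778)*8311 = -844352173/38778*8311 = -7017410909803/38778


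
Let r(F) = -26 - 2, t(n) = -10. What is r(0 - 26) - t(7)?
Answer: -18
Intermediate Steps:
r(F) = -28
r(0 - 26) - t(7) = -28 - 1*(-10) = -28 + 10 = -18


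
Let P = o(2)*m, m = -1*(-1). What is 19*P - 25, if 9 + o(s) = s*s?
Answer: -120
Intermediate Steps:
m = 1
o(s) = -9 + s**2 (o(s) = -9 + s*s = -9 + s**2)
P = -5 (P = (-9 + 2**2)*1 = (-9 + 4)*1 = -5*1 = -5)
19*P - 25 = 19*(-5) - 25 = -95 - 25 = -120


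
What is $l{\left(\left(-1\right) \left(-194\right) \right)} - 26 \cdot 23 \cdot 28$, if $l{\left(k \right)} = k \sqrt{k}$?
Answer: $-16744 + 194 \sqrt{194} \approx -14042.0$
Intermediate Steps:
$l{\left(k \right)} = k^{\frac{3}{2}}$
$l{\left(\left(-1\right) \left(-194\right) \right)} - 26 \cdot 23 \cdot 28 = \left(\left(-1\right) \left(-194\right)\right)^{\frac{3}{2}} - 26 \cdot 23 \cdot 28 = 194^{\frac{3}{2}} - 598 \cdot 28 = 194 \sqrt{194} - 16744 = -16744 + 194 \sqrt{194}$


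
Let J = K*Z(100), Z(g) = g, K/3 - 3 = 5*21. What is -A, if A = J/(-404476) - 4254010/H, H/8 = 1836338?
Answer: 9468205855/25612229272 ≈ 0.36968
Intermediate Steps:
K = 324 (K = 9 + 3*(5*21) = 9 + 3*105 = 9 + 315 = 324)
H = 14690704 (H = 8*1836338 = 14690704)
J = 32400 (J = 324*100 = 32400)
A = -9468205855/25612229272 (A = 32400/(-404476) - 4254010/14690704 = 32400*(-1/404476) - 4254010*1/14690704 = -8100/101119 - 73345/253288 = -9468205855/25612229272 ≈ -0.36968)
-A = -1*(-9468205855/25612229272) = 9468205855/25612229272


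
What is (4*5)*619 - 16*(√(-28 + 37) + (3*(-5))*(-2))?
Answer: 11852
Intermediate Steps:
(4*5)*619 - 16*(√(-28 + 37) + (3*(-5))*(-2)) = 20*619 - 16*(√9 - 15*(-2)) = 12380 - 16*(3 + 30) = 12380 - 16*33 = 12380 - 528 = 11852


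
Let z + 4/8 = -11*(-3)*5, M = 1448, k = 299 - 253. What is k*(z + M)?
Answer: 74175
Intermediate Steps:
k = 46
z = 329/2 (z = -1/2 - 11*(-3)*5 = -1/2 + 33*5 = -1/2 + 165 = 329/2 ≈ 164.50)
k*(z + M) = 46*(329/2 + 1448) = 46*(3225/2) = 74175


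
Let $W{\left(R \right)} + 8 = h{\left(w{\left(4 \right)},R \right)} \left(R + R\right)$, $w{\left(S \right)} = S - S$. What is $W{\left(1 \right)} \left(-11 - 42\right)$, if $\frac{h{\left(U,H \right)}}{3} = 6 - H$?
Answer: $-1166$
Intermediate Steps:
$w{\left(S \right)} = 0$
$h{\left(U,H \right)} = 18 - 3 H$ ($h{\left(U,H \right)} = 3 \left(6 - H\right) = 18 - 3 H$)
$W{\left(R \right)} = -8 + 2 R \left(18 - 3 R\right)$ ($W{\left(R \right)} = -8 + \left(18 - 3 R\right) \left(R + R\right) = -8 + \left(18 - 3 R\right) 2 R = -8 + 2 R \left(18 - 3 R\right)$)
$W{\left(1 \right)} \left(-11 - 42\right) = \left(-8 - 6 \cdot 1^{2} + 36 \cdot 1\right) \left(-11 - 42\right) = \left(-8 - 6 + 36\right) \left(-53\right) = 22 \left(-53\right) = -1166$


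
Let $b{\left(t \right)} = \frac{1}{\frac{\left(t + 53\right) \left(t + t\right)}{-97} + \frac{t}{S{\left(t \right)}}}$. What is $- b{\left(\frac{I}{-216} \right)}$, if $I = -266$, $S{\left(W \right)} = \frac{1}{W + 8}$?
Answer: $- \frac{1131408}{11304335} \approx -0.10009$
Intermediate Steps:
$S{\left(W \right)} = \frac{1}{8 + W}$
$b{\left(t \right)} = \frac{1}{t \left(8 + t\right) - \frac{2 t \left(53 + t\right)}{97}}$ ($b{\left(t \right)} = \frac{1}{\frac{\left(t + 53\right) \left(t + t\right)}{-97} + \frac{t}{\frac{1}{8 + t}}} = \frac{1}{\left(53 + t\right) 2 t \left(- \frac{1}{97}\right) + t \left(8 + t\right)} = \frac{1}{2 t \left(53 + t\right) \left(- \frac{1}{97}\right) + t \left(8 + t\right)} = \frac{1}{- \frac{2 t \left(53 + t\right)}{97} + t \left(8 + t\right)} = \frac{1}{t \left(8 + t\right) - \frac{2 t \left(53 + t\right)}{97}}$)
$- b{\left(\frac{I}{-216} \right)} = - \frac{97}{5 \left(- \frac{266}{-216}\right) \left(134 + 19 \left(- \frac{266}{-216}\right)\right)} = - \frac{97}{5 \left(\left(-266\right) \left(- \frac{1}{216}\right)\right) \left(134 + 19 \left(\left(-266\right) \left(- \frac{1}{216}\right)\right)\right)} = - \frac{97}{5 \cdot \frac{133}{108} \left(134 + 19 \cdot \frac{133}{108}\right)} = - \frac{97 \cdot 108}{5 \cdot 133 \left(134 + \frac{2527}{108}\right)} = - \frac{97 \cdot 108}{5 \cdot 133 \cdot \frac{16999}{108}} = - \frac{97 \cdot 108 \cdot 108}{5 \cdot 133 \cdot 16999} = \left(-1\right) \frac{1131408}{11304335} = - \frac{1131408}{11304335}$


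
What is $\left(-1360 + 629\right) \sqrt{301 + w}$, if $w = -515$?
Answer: $- 731 i \sqrt{214} \approx - 10694.0 i$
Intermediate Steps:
$\left(-1360 + 629\right) \sqrt{301 + w} = \left(-1360 + 629\right) \sqrt{301 - 515} = - 731 \sqrt{-214} = - 731 i \sqrt{214}$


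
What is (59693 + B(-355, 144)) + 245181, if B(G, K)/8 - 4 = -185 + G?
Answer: 300586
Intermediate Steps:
B(G, K) = -1448 + 8*G (B(G, K) = 32 + 8*(-185 + G) = 32 + (-1480 + 8*G) = -1448 + 8*G)
(59693 + B(-355, 144)) + 245181 = (59693 + (-1448 + 8*(-355))) + 245181 = (59693 + (-1448 - 2840)) + 245181 = (59693 - 4288) + 245181 = 55405 + 245181 = 300586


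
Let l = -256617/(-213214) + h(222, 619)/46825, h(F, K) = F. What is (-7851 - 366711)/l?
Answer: -1246510566899700/4021141511 ≈ -3.0999e+5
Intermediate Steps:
l = 12063424533/9983745550 (l = -256617/(-213214) + 222/46825 = -256617*(-1/213214) + 222*(1/46825) = 256617/213214 + 222/46825 = 12063424533/9983745550 ≈ 1.2083)
(-7851 - 366711)/l = (-7851 - 366711)/(12063424533/9983745550) = -374562*9983745550/12063424533 = -1246510566899700/4021141511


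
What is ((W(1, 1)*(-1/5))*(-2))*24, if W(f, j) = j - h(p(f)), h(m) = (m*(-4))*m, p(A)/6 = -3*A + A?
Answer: 27696/5 ≈ 5539.2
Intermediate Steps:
p(A) = -12*A (p(A) = 6*(-3*A + A) = 6*(-2*A) = -12*A)
h(m) = -4*m**2 (h(m) = (-4*m)*m = -4*m**2)
W(f, j) = j + 576*f**2 (W(f, j) = j - (-4)*(-12*f)**2 = j - (-4)*144*f**2 = j - (-576)*f**2 = j + 576*f**2)
((W(1, 1)*(-1/5))*(-2))*24 = (((1 + 576*1**2)*(-1/5))*(-2))*24 = (((1 + 576*1)*(-1*1/5))*(-2))*24 = (((1 + 576)*(-1/5))*(-2))*24 = ((577*(-1/5))*(-2))*24 = -577/5*(-2)*24 = (1154/5)*24 = 27696/5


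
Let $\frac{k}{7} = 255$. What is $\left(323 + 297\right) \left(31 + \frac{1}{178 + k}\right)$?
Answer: $\frac{37729480}{1963} \approx 19220.0$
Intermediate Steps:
$k = 1785$ ($k = 7 \cdot 255 = 1785$)
$\left(323 + 297\right) \left(31 + \frac{1}{178 + k}\right) = \left(323 + 297\right) \left(31 + \frac{1}{178 + 1785}\right) = 620 \left(31 + \frac{1}{1963}\right) = 620 \cdot \frac{60854}{1963} = \frac{37729480}{1963}$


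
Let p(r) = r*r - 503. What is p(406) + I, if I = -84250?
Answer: 80083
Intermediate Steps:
p(r) = -503 + r**2 (p(r) = r**2 - 503 = -503 + r**2)
p(406) + I = (-503 + 406**2) - 84250 = (-503 + 164836) - 84250 = 164333 - 84250 = 80083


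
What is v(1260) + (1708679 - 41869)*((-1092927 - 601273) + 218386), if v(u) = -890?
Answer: -2459901534230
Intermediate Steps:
v(1260) + (1708679 - 41869)*((-1092927 - 601273) + 218386) = -890 + (1708679 - 41869)*((-1092927 - 601273) + 218386) = -890 + 1666810*(-1694200 + 218386) = -890 + 1666810*(-1475814) = -890 - 2459901533340 = -2459901534230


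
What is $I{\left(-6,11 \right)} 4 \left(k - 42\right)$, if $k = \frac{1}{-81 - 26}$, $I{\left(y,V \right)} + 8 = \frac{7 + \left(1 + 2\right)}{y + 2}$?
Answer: $\frac{188790}{107} \approx 1764.4$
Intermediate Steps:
$I{\left(y,V \right)} = -8 + \frac{10}{2 + y}$ ($I{\left(y,V \right)} = -8 + \frac{7 + \left(1 + 2\right)}{y + 2} = -8 + \frac{7 + 3}{2 + y} = -8 + \frac{10}{2 + y}$)
$k = - \frac{1}{107}$ ($k = \frac{1}{-107} = - \frac{1}{107} \approx -0.0093458$)
$I{\left(-6,11 \right)} 4 \left(k - 42\right) = \frac{2 \left(-3 - -24\right)}{2 - 6} \cdot 4 \left(- \frac{1}{107} - 42\right) = \frac{2 \left(-3 + 24\right)}{-4} \cdot 4 \left(- \frac{1}{107} - 42\right) = 2 \left(- \frac{1}{4}\right) 21 \cdot 4 \left(- \frac{4495}{107}\right) = \left(- \frac{21}{2}\right) 4 \left(- \frac{4495}{107}\right) = \left(-42\right) \left(- \frac{4495}{107}\right) = \frac{188790}{107}$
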